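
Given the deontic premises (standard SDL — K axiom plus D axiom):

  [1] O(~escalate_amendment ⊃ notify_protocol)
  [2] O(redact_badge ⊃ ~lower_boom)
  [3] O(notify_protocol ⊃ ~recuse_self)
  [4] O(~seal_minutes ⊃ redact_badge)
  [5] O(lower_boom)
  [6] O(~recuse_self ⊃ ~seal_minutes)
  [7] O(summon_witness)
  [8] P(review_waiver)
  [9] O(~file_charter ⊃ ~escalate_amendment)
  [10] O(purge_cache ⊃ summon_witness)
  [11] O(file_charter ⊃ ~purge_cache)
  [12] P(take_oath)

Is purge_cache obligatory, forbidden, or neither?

From premise 5 we have O(lower_boom).
The contrapositive of premise 2 (O(redact_badge ⊃ ~lower_boom)) is O(lower_boom ⊃ ~redact_badge), and O(lower_boom) is already established, so O(~redact_badge).
Premise 4, O(~seal_minutes ⊃ redact_badge), contraposes to O(~redact_badge ⊃ seal_minutes); with O(~redact_badge) we get O(seal_minutes).
Premise 6 is O(~recuse_self ⊃ ~seal_minutes); contrapositively O(seal_minutes ⊃ recuse_self). Since O(seal_minutes) holds, K gives O(recuse_self).
The contrapositive of premise 3 (O(notify_protocol ⊃ ~recuse_self)) is O(recuse_self ⊃ ~notify_protocol), and O(recuse_self) is already established, so O(~notify_protocol).
Premise 1, O(~escalate_amendment ⊃ notify_protocol), contraposes to O(~notify_protocol ⊃ escalate_amendment); with O(~notify_protocol) we get O(escalate_amendment).
Premise 9 is O(~file_charter ⊃ ~escalate_amendment); contrapositively O(escalate_amendment ⊃ file_charter). Since O(escalate_amendment) holds, K gives O(file_charter).
Applying K to premise 11 (O(file_charter ⊃ ~purge_cache)) and O(file_charter) yields O(~purge_cache).
Premises 7, 8, 10, 12 do not contribute to this derivation.
Thus O(~purge_cache), which is F(purge_cache): purge_cache is forbidden.

Forbidden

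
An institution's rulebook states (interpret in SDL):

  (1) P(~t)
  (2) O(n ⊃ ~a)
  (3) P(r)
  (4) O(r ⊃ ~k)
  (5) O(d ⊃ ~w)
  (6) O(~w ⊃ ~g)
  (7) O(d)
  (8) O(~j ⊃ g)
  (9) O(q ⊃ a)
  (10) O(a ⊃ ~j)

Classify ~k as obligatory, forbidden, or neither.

Neither

Premise 4 is O(r ⊃ ~k), but O(r) is not derivable from the premises (the permission P(r) asserts only ~O(~r), not O(r)), so it does not yield O(~k).
No premise or chain of K-axiom applications forces O(~k), and none forces O(k). So ~k is neither obligatory nor forbidden under these norms.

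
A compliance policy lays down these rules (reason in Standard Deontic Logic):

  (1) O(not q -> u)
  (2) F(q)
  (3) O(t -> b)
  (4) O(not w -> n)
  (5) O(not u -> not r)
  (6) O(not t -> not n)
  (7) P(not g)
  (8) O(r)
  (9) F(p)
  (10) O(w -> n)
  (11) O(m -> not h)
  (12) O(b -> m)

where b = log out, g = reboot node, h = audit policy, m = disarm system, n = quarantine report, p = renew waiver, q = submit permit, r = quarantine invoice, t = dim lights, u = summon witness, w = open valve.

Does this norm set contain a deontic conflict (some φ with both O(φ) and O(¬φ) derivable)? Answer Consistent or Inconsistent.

Consistent

Premise 5 is O(not u -> not r), but O(not u) is not derivable from the premises, so it does not yield O(not r).
So O(not r) is not derivable, and the apparent clash with O(r) does not arise.
A world satisfying every obligation exists (e.g. b=true, g=false, h=false, m=true, n=true, p=false, q=false, r=true, t=true, u=true, w=false); no atom is both obligatory and forbidden, so the set is consistent.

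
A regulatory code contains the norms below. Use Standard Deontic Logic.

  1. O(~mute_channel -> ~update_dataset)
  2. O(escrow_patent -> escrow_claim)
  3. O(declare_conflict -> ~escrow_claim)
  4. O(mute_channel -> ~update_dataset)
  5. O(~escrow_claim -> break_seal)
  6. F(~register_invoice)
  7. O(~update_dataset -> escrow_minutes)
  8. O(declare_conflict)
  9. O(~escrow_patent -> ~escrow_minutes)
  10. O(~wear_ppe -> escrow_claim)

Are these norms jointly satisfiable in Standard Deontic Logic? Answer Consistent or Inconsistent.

Inconsistent

Premises 4 and 1 cover both cases: O(mute_channel -> ~update_dataset) and O(~mute_channel -> ~update_dataset). Since mute_channel ∨ ~mute_channel is a tautology, O(~update_dataset) follows.
Premise 7 is O(~update_dataset -> escrow_minutes); since O(~update_dataset), deontic closure gives O(escrow_minutes).
The contrapositive of premise 9 (O(~escrow_patent -> ~escrow_minutes)) is O(escrow_minutes -> escrow_patent), and O(escrow_minutes) is already established, so O(escrow_patent).
Premise 2 is O(escrow_patent -> escrow_claim); since O(escrow_patent), deontic closure gives O(escrow_claim).
The contrapositive of premise 3 (O(declare_conflict -> ~escrow_claim)) is O(escrow_claim -> ~declare_conflict), and O(escrow_claim) is already established, so O(~declare_conflict).
Yet premise 8 states O(declare_conflict).
We now have both O(~declare_conflict) and O(declare_conflict) — declare_conflict is simultaneously obligatory and forbidden, violating the D-axiom.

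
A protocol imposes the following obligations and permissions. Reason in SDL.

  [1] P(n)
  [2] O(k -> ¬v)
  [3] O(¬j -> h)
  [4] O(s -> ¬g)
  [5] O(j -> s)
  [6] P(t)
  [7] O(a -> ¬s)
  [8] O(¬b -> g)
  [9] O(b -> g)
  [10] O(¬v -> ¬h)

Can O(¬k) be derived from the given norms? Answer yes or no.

Yes

Premises 8 and 9 cover both cases: O(¬b -> g) and O(b -> g). Since ¬b ∨ b is a tautology, O(g) follows.
Premise 4, O(s -> ¬g), contraposes to O(g -> ¬s); with O(g) we get O(¬s).
Premise 5, O(j -> s), contraposes to O(¬s -> ¬j); with O(¬s) we get O(¬j).
Applying K to premise 3 (O(¬j -> h)) and O(¬j) yields O(h).
The contrapositive of premise 10 (O(¬v -> ¬h)) is O(h -> v), and O(h) is already established, so O(v).
The contrapositive of premise 2 (O(k -> ¬v)) is O(v -> ¬k), and O(v) is already established, so O(¬k).
Premises 1, 6, 7 do not contribute to this derivation.
So O(¬k) follows.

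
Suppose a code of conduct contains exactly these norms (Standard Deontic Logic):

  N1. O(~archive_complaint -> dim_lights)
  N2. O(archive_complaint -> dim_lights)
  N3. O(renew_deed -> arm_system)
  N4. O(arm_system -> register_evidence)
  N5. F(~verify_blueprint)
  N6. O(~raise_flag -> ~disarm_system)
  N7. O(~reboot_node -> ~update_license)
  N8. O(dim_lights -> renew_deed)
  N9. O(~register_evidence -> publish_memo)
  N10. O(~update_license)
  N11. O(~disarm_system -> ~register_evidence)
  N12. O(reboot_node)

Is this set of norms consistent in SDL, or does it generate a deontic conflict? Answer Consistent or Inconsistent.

Consistent

Premise 7 is O(~reboot_node -> ~update_license); even if O(~update_license) held, inferring O(~reboot_node) would be affirming the consequent — invalid.
So O(~reboot_node) is not derivable, and the apparent clash with O(reboot_node) does not arise.
A world satisfying every obligation exists (e.g. archive_complaint=false, arm_system=true, dim_lights=true, disarm_system=true, publish_memo=false, raise_flag=true, reboot_node=true, register_evidence=true, renew_deed=true, update_license=false, verify_blueprint=true); no atom is both obligatory and forbidden, so the set is consistent.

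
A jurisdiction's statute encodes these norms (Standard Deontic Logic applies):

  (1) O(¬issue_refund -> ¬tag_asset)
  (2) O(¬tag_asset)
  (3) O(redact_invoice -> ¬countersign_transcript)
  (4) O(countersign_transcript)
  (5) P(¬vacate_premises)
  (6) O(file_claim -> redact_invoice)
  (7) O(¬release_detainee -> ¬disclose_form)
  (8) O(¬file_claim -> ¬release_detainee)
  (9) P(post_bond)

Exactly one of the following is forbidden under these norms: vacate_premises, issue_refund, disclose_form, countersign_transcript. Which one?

Premise 4 gives O(countersign_transcript).
Premise 3 is O(redact_invoice -> ¬countersign_transcript); contrapositively O(countersign_transcript -> ¬redact_invoice). Since O(countersign_transcript) holds, K gives O(¬redact_invoice).
The contrapositive of premise 6 (O(file_claim -> redact_invoice)) is O(¬redact_invoice -> ¬file_claim), and O(¬redact_invoice) is already established, so O(¬file_claim).
Applying K to premise 8 (O(¬file_claim -> ¬release_detainee)) and O(¬file_claim) yields O(¬release_detainee).
Applying K to premise 7 (O(¬release_detainee -> ¬disclose_form)) and O(¬release_detainee) yields O(¬disclose_form).
So O(¬disclose_form) holds, i.e. disclose_form is forbidden. None of the other listed options is forbidden under the premises.

disclose_form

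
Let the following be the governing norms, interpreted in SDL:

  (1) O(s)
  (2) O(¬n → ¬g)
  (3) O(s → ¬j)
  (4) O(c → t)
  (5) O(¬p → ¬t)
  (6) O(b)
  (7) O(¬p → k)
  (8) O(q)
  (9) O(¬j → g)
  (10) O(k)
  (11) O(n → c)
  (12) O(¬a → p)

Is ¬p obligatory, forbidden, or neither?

Premise 1 states O(s) outright.
Premise 3 is O(s → ¬j); since O(s), deontic closure gives O(¬j).
From O(¬j) and premise 9, O(¬j → g), we obtain O(g).
The contrapositive of premise 2 (O(¬n → ¬g)) is O(g → n), and O(g) is already established, so O(n).
Premise 11 is O(n → c); since O(n), deontic closure gives O(c).
With premise 4, O(c → t), the K-axiom yields O(t).
Premise 5, O(¬p → ¬t), contraposes to O(t → p); with O(t) we get O(p).
Premises 6, 7, 8, 10, 12 do not contribute to this derivation.
Thus O(p), which is F(¬p): ¬p is forbidden.

Forbidden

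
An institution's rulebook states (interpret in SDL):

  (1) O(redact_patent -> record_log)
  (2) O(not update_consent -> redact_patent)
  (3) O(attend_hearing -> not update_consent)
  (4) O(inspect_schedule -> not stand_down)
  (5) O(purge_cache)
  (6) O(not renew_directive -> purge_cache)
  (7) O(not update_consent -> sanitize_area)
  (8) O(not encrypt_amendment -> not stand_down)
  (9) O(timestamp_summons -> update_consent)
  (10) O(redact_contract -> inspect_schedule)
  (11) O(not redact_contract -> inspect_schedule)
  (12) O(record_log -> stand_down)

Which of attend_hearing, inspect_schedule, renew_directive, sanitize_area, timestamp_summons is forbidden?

Premises 11 and 10 cover both cases: O(not redact_contract -> inspect_schedule) and O(redact_contract -> inspect_schedule). Since not redact_contract ∨ redact_contract is a tautology, O(inspect_schedule) follows.
Premise 4 is O(inspect_schedule -> not stand_down); since O(inspect_schedule), deontic closure gives O(not stand_down).
Premise 12 is O(record_log -> stand_down); contrapositively O(not stand_down -> not record_log). Since O(not stand_down) holds, K gives O(not record_log).
Premise 1 is O(redact_patent -> record_log); contrapositively O(not record_log -> not redact_patent). Since O(not record_log) holds, K gives O(not redact_patent).
Premise 2 is O(not update_consent -> redact_patent); contrapositively O(not redact_patent -> update_consent). Since O(not redact_patent) holds, K gives O(update_consent).
Premise 3 is O(attend_hearing -> not update_consent); contrapositively O(update_consent -> not attend_hearing). Since O(update_consent) holds, K gives O(not attend_hearing).
So O(not attend_hearing) holds, i.e. attend_hearing is forbidden. None of the other listed options is forbidden under the premises.

attend_hearing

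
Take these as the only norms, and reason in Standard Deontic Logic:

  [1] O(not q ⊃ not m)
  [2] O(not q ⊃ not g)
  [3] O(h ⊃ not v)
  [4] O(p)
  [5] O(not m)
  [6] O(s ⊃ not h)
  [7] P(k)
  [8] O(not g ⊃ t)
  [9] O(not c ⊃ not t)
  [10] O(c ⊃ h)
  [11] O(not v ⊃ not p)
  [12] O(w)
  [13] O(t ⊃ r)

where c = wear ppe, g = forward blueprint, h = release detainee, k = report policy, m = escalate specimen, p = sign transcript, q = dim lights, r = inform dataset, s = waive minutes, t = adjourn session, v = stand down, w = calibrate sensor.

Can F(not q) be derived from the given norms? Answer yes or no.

Premise 4 gives O(p).
Premise 11 is O(not v ⊃ not p); contrapositively O(p ⊃ v). Since O(p) holds, K gives O(v).
Premise 3 is O(h ⊃ not v); contrapositively O(v ⊃ not h). Since O(v) holds, K gives O(not h).
The contrapositive of premise 10 (O(c ⊃ h)) is O(not h ⊃ not c), and O(not h) is already established, so O(not c).
With premise 9, O(not c ⊃ not t), the K-axiom yields O(not t).
The contrapositive of premise 8 (O(not g ⊃ t)) is O(not t ⊃ g), and O(not t) is already established, so O(g).
The contrapositive of premise 2 (O(not q ⊃ not g)) is O(g ⊃ q), and O(g) is already established, so O(q).
Premises 1, 5, 6, 7, 12, 13 do not contribute to this derivation.
So O(q) holds, i.e. F(not q). The claim follows.

Yes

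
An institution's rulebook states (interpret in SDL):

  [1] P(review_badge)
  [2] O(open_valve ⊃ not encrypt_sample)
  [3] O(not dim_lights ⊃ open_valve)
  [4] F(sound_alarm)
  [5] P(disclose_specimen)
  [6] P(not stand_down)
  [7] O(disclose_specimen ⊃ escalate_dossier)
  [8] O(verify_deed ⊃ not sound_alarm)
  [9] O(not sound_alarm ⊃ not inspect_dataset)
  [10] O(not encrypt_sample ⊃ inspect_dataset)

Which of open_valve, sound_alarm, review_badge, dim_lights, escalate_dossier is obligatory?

dim_lights

F(sound_alarm) at premise 4 means O(not sound_alarm).
From O(not sound_alarm) and premise 9, O(not sound_alarm ⊃ not inspect_dataset), we obtain O(not inspect_dataset).
Premise 10, O(not encrypt_sample ⊃ inspect_dataset), contraposes to O(not inspect_dataset ⊃ encrypt_sample); with O(not inspect_dataset) we get O(encrypt_sample).
The contrapositive of premise 2 (O(open_valve ⊃ not encrypt_sample)) is O(encrypt_sample ⊃ not open_valve), and O(encrypt_sample) is already established, so O(not open_valve).
The contrapositive of premise 3 (O(not dim_lights ⊃ open_valve)) is O(not open_valve ⊃ dim_lights), and O(not open_valve) is already established, so O(dim_lights).
So O(dim_lights) holds — dim_lights is obligatory. None of the other listed options is made obligatory by any chain of premises.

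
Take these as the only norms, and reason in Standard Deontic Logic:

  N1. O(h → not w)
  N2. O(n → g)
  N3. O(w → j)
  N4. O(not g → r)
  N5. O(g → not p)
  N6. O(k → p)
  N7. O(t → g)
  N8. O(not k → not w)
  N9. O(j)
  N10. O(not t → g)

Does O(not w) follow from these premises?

Premises 7 and 10 cover both cases: O(t → g) and O(not t → g). Since t ∨ not t is a tautology, O(g) follows.
From O(g) and premise 5, O(g → not p), we obtain O(not p).
Premise 6 is O(k → p); contrapositively O(not p → not k). Since O(not p) holds, K gives O(not k).
With premise 8, O(not k → not w), the K-axiom yields O(not w).
Premises 1, 2, 3, 4, 9 do not contribute to this derivation.
So O(not w) follows.

Yes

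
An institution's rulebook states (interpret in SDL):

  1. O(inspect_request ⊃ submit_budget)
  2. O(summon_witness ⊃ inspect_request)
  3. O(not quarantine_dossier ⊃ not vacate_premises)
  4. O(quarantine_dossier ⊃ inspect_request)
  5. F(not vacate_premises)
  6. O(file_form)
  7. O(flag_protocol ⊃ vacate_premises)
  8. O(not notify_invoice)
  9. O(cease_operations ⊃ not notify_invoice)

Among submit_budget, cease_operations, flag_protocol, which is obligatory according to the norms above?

F(not vacate_premises) at premise 5 means O(vacate_premises).
Premise 3, O(not quarantine_dossier ⊃ not vacate_premises), contraposes to O(vacate_premises ⊃ quarantine_dossier); with O(vacate_premises) we get O(quarantine_dossier).
Applying K to premise 4 (O(quarantine_dossier ⊃ inspect_request)) and O(quarantine_dossier) yields O(inspect_request).
Premise 1 is O(inspect_request ⊃ submit_budget); since O(inspect_request), deontic closure gives O(submit_budget).
So O(submit_budget) holds — submit_budget is obligatory. None of the other listed options is made obligatory by any chain of premises.

submit_budget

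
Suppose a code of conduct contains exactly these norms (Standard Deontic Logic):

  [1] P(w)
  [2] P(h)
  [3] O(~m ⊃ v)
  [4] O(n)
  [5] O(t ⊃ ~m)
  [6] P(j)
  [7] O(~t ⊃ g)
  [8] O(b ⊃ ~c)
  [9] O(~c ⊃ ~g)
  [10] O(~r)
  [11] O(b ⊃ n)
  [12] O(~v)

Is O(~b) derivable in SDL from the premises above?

Premise 12 gives O(~v).
Premise 3 is O(~m ⊃ v); contrapositively O(~v ⊃ m). Since O(~v) holds, K gives O(m).
Premise 5 is O(t ⊃ ~m); contrapositively O(m ⊃ ~t). Since O(m) holds, K gives O(~t).
From O(~t) and premise 7, O(~t ⊃ g), we obtain O(g).
The contrapositive of premise 9 (O(~c ⊃ ~g)) is O(g ⊃ c), and O(g) is already established, so O(c).
Premise 8 is O(b ⊃ ~c); contrapositively O(c ⊃ ~b). Since O(c) holds, K gives O(~b).
Premises 1, 2, 4, 6, 10, 11 do not contribute to this derivation.
So O(~b) follows.

Yes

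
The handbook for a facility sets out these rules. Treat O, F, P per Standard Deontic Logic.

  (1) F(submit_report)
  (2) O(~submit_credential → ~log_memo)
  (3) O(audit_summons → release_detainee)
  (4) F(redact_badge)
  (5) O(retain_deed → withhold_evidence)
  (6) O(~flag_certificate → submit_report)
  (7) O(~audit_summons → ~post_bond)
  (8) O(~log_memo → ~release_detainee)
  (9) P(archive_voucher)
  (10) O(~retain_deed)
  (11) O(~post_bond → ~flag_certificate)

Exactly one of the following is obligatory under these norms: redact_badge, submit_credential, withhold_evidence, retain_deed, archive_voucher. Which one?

submit_credential

Premise 1 is F(submit_report), i.e. O(~submit_report).
The contrapositive of premise 6 (O(~flag_certificate → submit_report)) is O(~submit_report → flag_certificate), and O(~submit_report) is already established, so O(flag_certificate).
Premise 11, O(~post_bond → ~flag_certificate), contraposes to O(flag_certificate → post_bond); with O(flag_certificate) we get O(post_bond).
The contrapositive of premise 7 (O(~audit_summons → ~post_bond)) is O(post_bond → audit_summons), and O(post_bond) is already established, so O(audit_summons).
From O(audit_summons) and premise 3, O(audit_summons → release_detainee), we obtain O(release_detainee).
Premise 8 is O(~log_memo → ~release_detainee); contrapositively O(release_detainee → log_memo). Since O(release_detainee) holds, K gives O(log_memo).
The contrapositive of premise 2 (O(~submit_credential → ~log_memo)) is O(log_memo → submit_credential), and O(log_memo) is already established, so O(submit_credential).
So O(submit_credential) holds — submit_credential is obligatory. None of the other listed options is made obligatory by any chain of premises.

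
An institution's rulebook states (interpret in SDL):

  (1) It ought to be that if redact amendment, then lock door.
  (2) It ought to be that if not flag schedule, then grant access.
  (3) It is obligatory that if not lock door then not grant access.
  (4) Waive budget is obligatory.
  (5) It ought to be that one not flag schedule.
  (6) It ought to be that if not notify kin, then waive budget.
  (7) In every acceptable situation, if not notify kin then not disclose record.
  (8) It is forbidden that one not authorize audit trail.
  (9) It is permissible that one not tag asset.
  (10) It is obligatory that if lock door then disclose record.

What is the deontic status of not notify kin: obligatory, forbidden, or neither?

Forbidden

Premise 5 states O(¬flag_schedule) outright.
From O(¬flag_schedule) and premise 2, O(¬flag_schedule → grant_access), we obtain O(grant_access).
Premise 3, O(¬lock_door → ¬grant_access), contraposes to O(grant_access → lock_door); with O(grant_access) we get O(lock_door).
From O(lock_door) and premise 10, O(lock_door → disclose_record), we obtain O(disclose_record).
The contrapositive of premise 7 (O(¬notify_kin → ¬disclose_record)) is O(disclose_record → notify_kin), and O(disclose_record) is already established, so O(notify_kin).
Premises 1, 4, 6, 8, 9 do not contribute to this derivation.
Thus O(notify_kin), which is F(¬notify_kin): ¬notify_kin is forbidden.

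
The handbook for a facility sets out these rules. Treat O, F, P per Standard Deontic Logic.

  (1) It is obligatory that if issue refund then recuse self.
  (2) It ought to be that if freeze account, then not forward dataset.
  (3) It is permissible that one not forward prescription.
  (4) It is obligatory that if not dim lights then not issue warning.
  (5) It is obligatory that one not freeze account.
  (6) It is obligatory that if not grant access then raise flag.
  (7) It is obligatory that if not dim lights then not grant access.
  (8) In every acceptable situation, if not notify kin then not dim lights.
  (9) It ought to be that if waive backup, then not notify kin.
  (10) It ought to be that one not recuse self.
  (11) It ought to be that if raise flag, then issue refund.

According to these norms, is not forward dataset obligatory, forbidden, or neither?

Premise 2 is O(freeze_account → ¬forward_dataset), but O(freeze_account) is not derivable from the premises, so it does not yield O(¬forward_dataset).
No premise or chain of K-axiom applications forces O(¬forward_dataset), and none forces O(forward_dataset). So ¬forward_dataset is neither obligatory nor forbidden under these norms.

Neither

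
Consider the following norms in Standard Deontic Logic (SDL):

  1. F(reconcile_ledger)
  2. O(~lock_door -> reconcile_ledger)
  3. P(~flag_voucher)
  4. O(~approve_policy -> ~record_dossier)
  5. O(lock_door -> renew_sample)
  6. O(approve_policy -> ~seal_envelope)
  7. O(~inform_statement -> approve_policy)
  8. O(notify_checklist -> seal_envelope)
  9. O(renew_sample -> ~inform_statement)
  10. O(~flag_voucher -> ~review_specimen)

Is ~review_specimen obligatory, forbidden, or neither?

Neither

Premise 10 is O(~flag_voucher -> ~review_specimen), but O(~flag_voucher) is not derivable from the premises (the permission P(~flag_voucher) asserts only ~O(flag_voucher), not O(~flag_voucher)), so it does not yield O(~review_specimen).
No premise or chain of K-axiom applications forces O(~review_specimen), and none forces O(review_specimen). So ~review_specimen is neither obligatory nor forbidden under these norms.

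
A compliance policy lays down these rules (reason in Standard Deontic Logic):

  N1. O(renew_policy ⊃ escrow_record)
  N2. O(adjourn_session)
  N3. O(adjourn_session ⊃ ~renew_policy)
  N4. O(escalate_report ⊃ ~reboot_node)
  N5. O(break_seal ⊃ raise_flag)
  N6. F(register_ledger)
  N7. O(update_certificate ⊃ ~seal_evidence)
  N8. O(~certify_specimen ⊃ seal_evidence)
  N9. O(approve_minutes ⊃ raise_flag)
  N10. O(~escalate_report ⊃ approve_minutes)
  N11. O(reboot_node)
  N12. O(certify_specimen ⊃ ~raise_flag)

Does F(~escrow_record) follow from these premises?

No

Premise 1 is O(renew_policy ⊃ escrow_record), but O(renew_policy) is not derivable from the premises, so it does not yield O(escrow_record).
No other premise forces O(escrow_record). An ideal world satisfying every premise can still have ~escrow_record true, so F(~escrow_record) is not derivable.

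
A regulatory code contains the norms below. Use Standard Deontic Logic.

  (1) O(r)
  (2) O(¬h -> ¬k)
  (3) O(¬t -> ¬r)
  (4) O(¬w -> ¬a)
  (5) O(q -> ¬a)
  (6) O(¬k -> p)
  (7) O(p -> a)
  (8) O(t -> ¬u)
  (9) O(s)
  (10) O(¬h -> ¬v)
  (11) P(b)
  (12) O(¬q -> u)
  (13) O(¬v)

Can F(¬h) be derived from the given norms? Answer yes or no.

Premise 1 gives O(r).
Premise 3 is O(¬t -> ¬r); contrapositively O(r -> t). Since O(r) holds, K gives O(t).
Premise 8 is O(t -> ¬u); since O(t), deontic closure gives O(¬u).
The contrapositive of premise 12 (O(¬q -> u)) is O(¬u -> q), and O(¬u) is already established, so O(q).
With premise 5, O(q -> ¬a), the K-axiom yields O(¬a).
Premise 7 is O(p -> a); contrapositively O(¬a -> ¬p). Since O(¬a) holds, K gives O(¬p).
Premise 6 is O(¬k -> p); contrapositively O(¬p -> k). Since O(¬p) holds, K gives O(k).
Premise 2, O(¬h -> ¬k), contraposes to O(k -> h); with O(k) we get O(h).
Premises 4, 9, 10, 11, 13 do not contribute to this derivation.
So O(h) holds, i.e. F(¬h). The claim follows.

Yes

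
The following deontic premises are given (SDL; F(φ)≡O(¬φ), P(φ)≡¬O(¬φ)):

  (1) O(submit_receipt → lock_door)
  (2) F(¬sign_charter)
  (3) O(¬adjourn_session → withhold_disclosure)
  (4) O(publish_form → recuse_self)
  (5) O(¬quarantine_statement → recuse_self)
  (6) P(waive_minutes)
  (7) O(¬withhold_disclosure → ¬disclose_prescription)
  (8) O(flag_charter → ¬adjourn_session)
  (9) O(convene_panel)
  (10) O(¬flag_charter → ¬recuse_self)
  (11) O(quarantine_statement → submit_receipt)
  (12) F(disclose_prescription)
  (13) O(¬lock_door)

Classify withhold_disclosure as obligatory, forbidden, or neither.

Obligatory

Premise 13 gives O(¬lock_door).
Premise 1 is O(submit_receipt → lock_door); contrapositively O(¬lock_door → ¬submit_receipt). Since O(¬lock_door) holds, K gives O(¬submit_receipt).
Premise 11 is O(quarantine_statement → submit_receipt); contrapositively O(¬submit_receipt → ¬quarantine_statement). Since O(¬submit_receipt) holds, K gives O(¬quarantine_statement).
With premise 5, O(¬quarantine_statement → recuse_self), the K-axiom yields O(recuse_self).
Premise 10, O(¬flag_charter → ¬recuse_self), contraposes to O(recuse_self → flag_charter); with O(recuse_self) we get O(flag_charter).
Premise 8 is O(flag_charter → ¬adjourn_session); since O(flag_charter), deontic closure gives O(¬adjourn_session).
Premise 3 is O(¬adjourn_session → withhold_disclosure); since O(¬adjourn_session), deontic closure gives O(withhold_disclosure).
Premises 2, 4, 6, 7, 9, 12 do not contribute to this derivation.
Hence withhold_disclosure is obligatory.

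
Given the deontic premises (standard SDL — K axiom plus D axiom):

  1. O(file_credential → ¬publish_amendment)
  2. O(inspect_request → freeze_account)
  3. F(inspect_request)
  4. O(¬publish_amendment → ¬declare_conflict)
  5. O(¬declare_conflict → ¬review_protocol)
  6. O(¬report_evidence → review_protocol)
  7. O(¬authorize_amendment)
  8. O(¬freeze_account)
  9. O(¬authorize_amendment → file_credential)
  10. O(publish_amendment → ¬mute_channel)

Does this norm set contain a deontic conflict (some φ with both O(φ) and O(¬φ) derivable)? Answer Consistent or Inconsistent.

Consistent

Premise 2 is O(inspect_request → freeze_account), but O(inspect_request) is not derivable from the premises, so it does not yield O(freeze_account).
So O(freeze_account) is not derivable, and the apparent clash with O(¬freeze_account) does not arise.
A world satisfying every obligation exists (e.g. authorize_amendment=false, declare_conflict=false, file_credential=true, freeze_account=false, inspect_request=false, mute_channel=false, publish_amendment=false, report_evidence=true, review_protocol=false); no atom is both obligatory and forbidden, so the set is consistent.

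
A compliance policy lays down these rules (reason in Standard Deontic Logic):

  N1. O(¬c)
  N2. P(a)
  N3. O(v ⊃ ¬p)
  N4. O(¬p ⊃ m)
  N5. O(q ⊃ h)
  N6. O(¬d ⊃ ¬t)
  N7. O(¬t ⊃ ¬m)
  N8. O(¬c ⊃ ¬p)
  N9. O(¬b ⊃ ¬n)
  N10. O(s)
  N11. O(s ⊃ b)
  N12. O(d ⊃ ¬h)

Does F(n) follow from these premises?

No

Premise 9 is O(¬b ⊃ ¬n), but O(¬b) is not derivable from the premises, so it does not yield O(¬n).
No other premise forces O(¬n). An ideal world satisfying every premise can still have n true, so F(n) is not derivable.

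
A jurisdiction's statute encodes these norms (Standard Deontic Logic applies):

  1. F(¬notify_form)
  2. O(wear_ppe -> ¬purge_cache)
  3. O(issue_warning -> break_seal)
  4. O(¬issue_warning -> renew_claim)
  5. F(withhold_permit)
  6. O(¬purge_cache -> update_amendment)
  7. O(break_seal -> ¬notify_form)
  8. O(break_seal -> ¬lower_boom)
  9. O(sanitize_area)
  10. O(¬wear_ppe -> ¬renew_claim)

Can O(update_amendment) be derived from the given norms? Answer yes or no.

F(¬notify_form) at premise 1 means O(notify_form).
Premise 7 is O(break_seal -> ¬notify_form); contrapositively O(notify_form -> ¬break_seal). Since O(notify_form) holds, K gives O(¬break_seal).
The contrapositive of premise 3 (O(issue_warning -> break_seal)) is O(¬break_seal -> ¬issue_warning), and O(¬break_seal) is already established, so O(¬issue_warning).
Premise 4 is O(¬issue_warning -> renew_claim); since O(¬issue_warning), deontic closure gives O(renew_claim).
Premise 10 is O(¬wear_ppe -> ¬renew_claim); contrapositively O(renew_claim -> wear_ppe). Since O(renew_claim) holds, K gives O(wear_ppe).
With premise 2, O(wear_ppe -> ¬purge_cache), the K-axiom yields O(¬purge_cache).
Applying K to premise 6 (O(¬purge_cache -> update_amendment)) and O(¬purge_cache) yields O(update_amendment).
Premises 5, 8, 9 do not contribute to this derivation.
So O(update_amendment) follows.

Yes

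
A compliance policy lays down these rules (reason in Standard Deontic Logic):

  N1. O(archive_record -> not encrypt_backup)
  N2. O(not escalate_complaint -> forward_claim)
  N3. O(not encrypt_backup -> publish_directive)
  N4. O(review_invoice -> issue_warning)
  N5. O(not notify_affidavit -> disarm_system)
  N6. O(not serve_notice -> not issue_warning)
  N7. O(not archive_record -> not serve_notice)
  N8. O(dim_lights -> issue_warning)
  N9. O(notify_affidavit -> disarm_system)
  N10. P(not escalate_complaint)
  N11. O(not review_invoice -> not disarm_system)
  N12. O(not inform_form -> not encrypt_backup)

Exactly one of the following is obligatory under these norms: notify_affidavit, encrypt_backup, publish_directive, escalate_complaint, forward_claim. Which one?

publish_directive

Premises 9 and 5 cover both cases: O(notify_affidavit -> disarm_system) and O(not notify_affidavit -> disarm_system). Since notify_affidavit ∨ not notify_affidavit is a tautology, O(disarm_system) follows.
Premise 11, O(not review_invoice -> not disarm_system), contraposes to O(disarm_system -> review_invoice); with O(disarm_system) we get O(review_invoice).
With premise 4, O(review_invoice -> issue_warning), the K-axiom yields O(issue_warning).
Premise 6 is O(not serve_notice -> not issue_warning); contrapositively O(issue_warning -> serve_notice). Since O(issue_warning) holds, K gives O(serve_notice).
The contrapositive of premise 7 (O(not archive_record -> not serve_notice)) is O(serve_notice -> archive_record), and O(serve_notice) is already established, so O(archive_record).
With premise 1, O(archive_record -> not encrypt_backup), the K-axiom yields O(not encrypt_backup).
From O(not encrypt_backup) and premise 3, O(not encrypt_backup -> publish_directive), we obtain O(publish_directive).
So O(publish_directive) holds — publish_directive is obligatory. None of the other listed options is made obligatory by any chain of premises.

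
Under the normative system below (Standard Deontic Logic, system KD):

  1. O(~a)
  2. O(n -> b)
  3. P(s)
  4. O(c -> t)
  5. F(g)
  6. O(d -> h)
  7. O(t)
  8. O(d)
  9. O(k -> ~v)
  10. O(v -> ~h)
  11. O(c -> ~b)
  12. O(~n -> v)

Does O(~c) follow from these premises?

Premise 8 states O(d) outright.
Premise 6 is O(d -> h); since O(d), deontic closure gives O(h).
The contrapositive of premise 10 (O(v -> ~h)) is O(h -> ~v), and O(h) is already established, so O(~v).
The contrapositive of premise 12 (O(~n -> v)) is O(~v -> n), and O(~v) is already established, so O(n).
Applying K to premise 2 (O(n -> b)) and O(n) yields O(b).
Premise 11 is O(c -> ~b); contrapositively O(b -> ~c). Since O(b) holds, K gives O(~c).
Premises 1, 3, 4, 5, 7, 9 do not contribute to this derivation.
So O(~c) follows.

Yes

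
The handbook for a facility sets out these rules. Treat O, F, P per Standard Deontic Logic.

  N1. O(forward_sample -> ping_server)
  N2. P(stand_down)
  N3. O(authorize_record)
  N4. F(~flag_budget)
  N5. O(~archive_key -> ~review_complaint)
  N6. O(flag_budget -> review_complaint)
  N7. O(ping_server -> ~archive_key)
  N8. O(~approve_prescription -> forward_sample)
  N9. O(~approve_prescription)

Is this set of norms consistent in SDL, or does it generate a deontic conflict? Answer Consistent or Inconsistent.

Premise 4, F(~flag_budget), is equivalent to O(flag_budget).
From O(flag_budget) and premise 6, O(flag_budget -> review_complaint), we obtain O(review_complaint).
Premise 5, O(~archive_key -> ~review_complaint), contraposes to O(review_complaint -> archive_key); with O(review_complaint) we get O(archive_key).
Premise 7 is O(ping_server -> ~archive_key); contrapositively O(archive_key -> ~ping_server). Since O(archive_key) holds, K gives O(~ping_server).
The contrapositive of premise 1 (O(forward_sample -> ping_server)) is O(~ping_server -> ~forward_sample), and O(~ping_server) is already established, so O(~forward_sample).
Premise 8, O(~approve_prescription -> forward_sample), contraposes to O(~forward_sample -> approve_prescription); with O(~forward_sample) we get O(approve_prescription).
But premise 9 directly asserts O(~approve_prescription).
We now have both O(approve_prescription) and O(~approve_prescription) — approve_prescription is simultaneously obligatory and forbidden, violating the D-axiom.

Inconsistent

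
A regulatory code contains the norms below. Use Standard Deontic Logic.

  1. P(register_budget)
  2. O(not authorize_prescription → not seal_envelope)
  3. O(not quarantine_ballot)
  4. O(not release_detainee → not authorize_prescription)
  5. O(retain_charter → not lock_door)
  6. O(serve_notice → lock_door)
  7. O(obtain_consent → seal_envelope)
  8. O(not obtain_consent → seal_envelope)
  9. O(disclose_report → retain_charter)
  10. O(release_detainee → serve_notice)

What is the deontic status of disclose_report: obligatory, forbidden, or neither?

By case analysis on not obtain_consent: premise 8 gives O(not obtain_consent → seal_envelope) and premise 7 gives O(obtain_consent → seal_envelope), so O(seal_envelope) either way.
Premise 2 is O(not authorize_prescription → not seal_envelope); contrapositively O(seal_envelope → authorize_prescription). Since O(seal_envelope) holds, K gives O(authorize_prescription).
The contrapositive of premise 4 (O(not release_detainee → not authorize_prescription)) is O(authorize_prescription → release_detainee), and O(authorize_prescription) is already established, so O(release_detainee).
With premise 10, O(release_detainee → serve_notice), the K-axiom yields O(serve_notice).
With premise 6, O(serve_notice → lock_door), the K-axiom yields O(lock_door).
Premise 5, O(retain_charter → not lock_door), contraposes to O(lock_door → not retain_charter); with O(lock_door) we get O(not retain_charter).
Premise 9 is O(disclose_report → retain_charter); contrapositively O(not retain_charter → not disclose_report). Since O(not retain_charter) holds, K gives O(not disclose_report).
Premises 1, 3 do not contribute to this derivation.
Thus O(not disclose_report), which is F(disclose_report): disclose_report is forbidden.

Forbidden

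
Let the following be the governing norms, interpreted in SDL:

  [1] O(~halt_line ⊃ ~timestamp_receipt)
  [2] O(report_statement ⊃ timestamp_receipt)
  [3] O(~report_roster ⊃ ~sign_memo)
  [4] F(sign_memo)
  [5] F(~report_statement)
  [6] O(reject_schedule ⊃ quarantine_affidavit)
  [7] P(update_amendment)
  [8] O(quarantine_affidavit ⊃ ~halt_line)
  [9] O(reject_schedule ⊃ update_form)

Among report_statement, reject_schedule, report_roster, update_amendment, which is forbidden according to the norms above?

reject_schedule

F(~report_statement) at premise 5 means O(report_statement).
Applying K to premise 2 (O(report_statement ⊃ timestamp_receipt)) and O(report_statement) yields O(timestamp_receipt).
Premise 1, O(~halt_line ⊃ ~timestamp_receipt), contraposes to O(timestamp_receipt ⊃ halt_line); with O(timestamp_receipt) we get O(halt_line).
Premise 8, O(quarantine_affidavit ⊃ ~halt_line), contraposes to O(halt_line ⊃ ~quarantine_affidavit); with O(halt_line) we get O(~quarantine_affidavit).
Premise 6 is O(reject_schedule ⊃ quarantine_affidavit); contrapositively O(~quarantine_affidavit ⊃ ~reject_schedule). Since O(~quarantine_affidavit) holds, K gives O(~reject_schedule).
So O(~reject_schedule) holds, i.e. reject_schedule is forbidden. None of the other listed options is forbidden under the premises.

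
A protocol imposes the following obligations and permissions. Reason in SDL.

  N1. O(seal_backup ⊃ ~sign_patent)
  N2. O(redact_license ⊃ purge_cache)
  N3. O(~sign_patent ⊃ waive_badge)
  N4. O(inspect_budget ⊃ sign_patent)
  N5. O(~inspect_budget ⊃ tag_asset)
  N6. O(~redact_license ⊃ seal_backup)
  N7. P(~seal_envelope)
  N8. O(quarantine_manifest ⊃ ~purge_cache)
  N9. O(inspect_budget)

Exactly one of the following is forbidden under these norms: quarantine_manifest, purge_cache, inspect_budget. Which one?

quarantine_manifest

From premise 9 we have O(inspect_budget).
Premise 4 is O(inspect_budget ⊃ sign_patent); since O(inspect_budget), deontic closure gives O(sign_patent).
Premise 1, O(seal_backup ⊃ ~sign_patent), contraposes to O(sign_patent ⊃ ~seal_backup); with O(sign_patent) we get O(~seal_backup).
Premise 6 is O(~redact_license ⊃ seal_backup); contrapositively O(~seal_backup ⊃ redact_license). Since O(~seal_backup) holds, K gives O(redact_license).
Applying K to premise 2 (O(redact_license ⊃ purge_cache)) and O(redact_license) yields O(purge_cache).
The contrapositive of premise 8 (O(quarantine_manifest ⊃ ~purge_cache)) is O(purge_cache ⊃ ~quarantine_manifest), and O(purge_cache) is already established, so O(~quarantine_manifest).
So O(~quarantine_manifest) holds, i.e. quarantine_manifest is forbidden. None of the other listed options is forbidden under the premises.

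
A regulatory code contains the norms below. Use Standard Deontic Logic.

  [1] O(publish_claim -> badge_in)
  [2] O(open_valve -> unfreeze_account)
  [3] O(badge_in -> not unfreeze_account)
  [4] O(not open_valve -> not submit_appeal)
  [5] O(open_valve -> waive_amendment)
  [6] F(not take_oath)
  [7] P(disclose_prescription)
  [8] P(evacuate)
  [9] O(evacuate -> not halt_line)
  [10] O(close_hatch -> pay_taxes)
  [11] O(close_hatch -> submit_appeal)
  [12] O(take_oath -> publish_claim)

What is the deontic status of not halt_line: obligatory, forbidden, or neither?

Neither

Premise 9 is O(evacuate -> not halt_line), but O(evacuate) is not derivable from the premises (the permission P(evacuate) asserts only not O(not evacuate), not O(evacuate)), so it does not yield O(not halt_line).
No premise or chain of K-axiom applications forces O(not halt_line), and none forces O(halt_line). So not halt_line is neither obligatory nor forbidden under these norms.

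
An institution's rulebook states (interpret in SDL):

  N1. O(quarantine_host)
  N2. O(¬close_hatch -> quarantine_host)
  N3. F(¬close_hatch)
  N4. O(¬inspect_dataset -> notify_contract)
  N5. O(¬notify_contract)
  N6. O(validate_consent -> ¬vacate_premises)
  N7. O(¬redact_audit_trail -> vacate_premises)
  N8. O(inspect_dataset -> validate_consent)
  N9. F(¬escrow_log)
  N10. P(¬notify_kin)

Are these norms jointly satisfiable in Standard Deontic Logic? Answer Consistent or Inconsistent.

Consistent

Premise 2 is O(¬close_hatch -> quarantine_host); even if O(quarantine_host) held, inferring O(¬close_hatch) would be affirming the consequent — invalid.
So O(¬close_hatch) is not derivable, and the apparent clash with O(close_hatch) does not arise.
A world satisfying every obligation exists (e.g. close_hatch=true, escrow_log=true, inspect_dataset=true, notify_contract=false, notify_kin=false, quarantine_host=true, redact_audit_trail=true, vacate_premises=false, validate_consent=true); no atom is both obligatory and forbidden, so the set is consistent.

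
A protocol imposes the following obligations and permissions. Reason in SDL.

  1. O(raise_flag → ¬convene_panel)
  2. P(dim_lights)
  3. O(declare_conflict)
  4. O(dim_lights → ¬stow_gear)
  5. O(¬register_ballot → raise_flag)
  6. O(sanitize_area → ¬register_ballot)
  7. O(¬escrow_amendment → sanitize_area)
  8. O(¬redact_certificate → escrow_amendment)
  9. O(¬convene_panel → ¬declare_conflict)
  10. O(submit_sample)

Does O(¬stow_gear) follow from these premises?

Premise 4 is O(dim_lights → ¬stow_gear), but O(dim_lights) is not derivable from the premises (the permission P(dim_lights) asserts only ¬O(¬dim_lights), not O(dim_lights)), so it does not yield O(¬stow_gear).
No other premise forces O(¬stow_gear). An ideal world satisfying every premise can still have ¬stow_gear false, so O(¬stow_gear) is not derivable.

No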